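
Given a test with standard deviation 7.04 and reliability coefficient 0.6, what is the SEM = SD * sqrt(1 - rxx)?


SEM = SD * sqrt(1 - rxx)
SEM = 7.04 * sqrt(1 - 0.6)
SEM = 7.04 * sqrt(0.4) = 7.04 * 0.632456
SEM = 4.4525

4.4525


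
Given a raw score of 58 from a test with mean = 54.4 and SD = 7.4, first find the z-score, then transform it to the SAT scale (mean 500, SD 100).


z = (X - mean) / SD = (58 - 54.4) / 7.4
z = 3.6 / 7.4
z = 0.4865
SAT-scale = SAT = 500 + 100z
Carry z at full precision (z = 3.6 / 7.4) into the conversion:
SAT-scale = 500 + 100 * (3.6 / 7.4) = 500 + 360 / 7.4
SAT-scale = 500 + 48.6486
SAT-scale = 548.6486

548.6486


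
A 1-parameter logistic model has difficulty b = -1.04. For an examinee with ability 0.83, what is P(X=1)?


theta - b = 0.83 - -1.04 = 1.87
exp(-(theta - b)) = exp(-1.87) = 0.1541
P = 1 / (1 + 0.1541)
P = 0.8665

0.8665


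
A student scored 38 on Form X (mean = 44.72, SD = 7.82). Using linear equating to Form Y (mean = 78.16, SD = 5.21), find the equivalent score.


slope = SD_Y / SD_X = 5.21 / 7.82 ~ 0.6662
intercept = mean_Y - slope * mean_X = 78.16 - (5.21 / 7.82) * 44.72 ~ 48.3657
Y = slope * X + intercept. To avoid rounding drift from the rounded slope/intercept, evaluate the equivalent form Y = mean_Y + SD_Y * (X - mean_X) / SD_X at full precision:
Y = 78.16 + 5.21 * (38 - 44.72) / 7.82
Y = 78.16 - 5.21 * 6.72 / 7.82
Y = 78.16 - 35.0112 / 7.82
Y = 78.16 - 4.4771
Y = 73.6829

73.6829


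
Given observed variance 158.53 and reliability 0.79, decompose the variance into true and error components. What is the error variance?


var_true = rxx * var_obs = 0.79 * 158.53 = 125.2387
var_error = var_obs - var_true
var_error = 158.53 - 125.2387
var_error = 33.2913

33.2913


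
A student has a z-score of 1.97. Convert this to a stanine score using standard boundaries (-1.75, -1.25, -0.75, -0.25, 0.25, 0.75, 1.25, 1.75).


Stanine boundaries: [-1.75, -1.25, -0.75, -0.25, 0.25, 0.75, 1.25, 1.75]
z = 1.97
Check each boundary:
  z >= -1.75 -> could be stanine 2
  z >= -1.25 -> could be stanine 3
  z >= -0.75 -> could be stanine 4
  z >= -0.25 -> could be stanine 5
  z >= 0.25 -> could be stanine 6
  z >= 0.75 -> could be stanine 7
  z >= 1.25 -> could be stanine 8
  z >= 1.75 -> could be stanine 9
Highest qualifying boundary gives stanine = 9

9


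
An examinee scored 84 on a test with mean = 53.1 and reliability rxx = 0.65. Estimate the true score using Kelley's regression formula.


T_est = rxx * X + (1 - rxx) * mean
T_est = 0.65 * 84 + 0.35 * 53.1
T_est = 54.6 + 18.585
T_est = 73.185

73.185


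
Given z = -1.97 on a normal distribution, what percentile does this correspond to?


CDF(z) = 0.5 * (1 + erf(z/sqrt(2)))
erf(-1.393) = -0.9512
CDF = 0.0244
Percentile rank = 0.0244 * 100 = 2.44

2.44


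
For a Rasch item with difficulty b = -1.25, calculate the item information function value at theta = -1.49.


P = 1/(1+exp(-(-1.49--1.25))) = 0.4403
I = P*(1-P) = 0.4403 * 0.5597
I = 0.2464

0.2464


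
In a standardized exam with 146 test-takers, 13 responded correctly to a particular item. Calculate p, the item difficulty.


Item difficulty p = number correct / total examinees
p = 13 / 146
p = 0.089

0.089


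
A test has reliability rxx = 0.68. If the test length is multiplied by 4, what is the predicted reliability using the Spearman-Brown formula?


r_new = (n * rxx) / (1 + (n-1) * rxx)
r_new = (4 * 0.68) / (1 + 3 * 0.68)
r_new = 2.72 / 3.04
r_new = 0.8947

0.8947


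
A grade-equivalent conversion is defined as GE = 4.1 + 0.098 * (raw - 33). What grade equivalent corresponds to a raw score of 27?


raw - median = 27 - 33 = -6
slope * diff = 0.098 * -6 = -0.588
GE = 4.1 + -0.588
GE = 3.512

3.512


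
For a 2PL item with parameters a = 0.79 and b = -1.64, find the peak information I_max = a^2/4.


For 2PL, max info at theta = b = -1.64
I_max = a^2 / 4 = 0.79^2 / 4
= 0.6241 / 4
I_max = 0.156

0.156


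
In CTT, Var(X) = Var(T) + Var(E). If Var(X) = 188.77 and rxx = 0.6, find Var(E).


var_true = rxx * var_obs = 0.6 * 188.77 = 113.262
var_error = var_obs - var_true
var_error = 188.77 - 113.262
var_error = 75.508

75.508


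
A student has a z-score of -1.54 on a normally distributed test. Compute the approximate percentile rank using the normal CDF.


CDF(z) = 0.5 * (1 + erf(z/sqrt(2)))
erf(-1.0889) = -0.8764
CDF = 0.0618
Percentile rank = 0.0618 * 100 = 6.18

6.18


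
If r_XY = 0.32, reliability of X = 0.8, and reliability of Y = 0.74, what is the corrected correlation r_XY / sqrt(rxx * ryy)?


r_corrected = rxy / sqrt(rxx * ryy)
= 0.32 / sqrt(0.8 * 0.74)
= 0.32 / sqrt(0.592)
= 0.32 / 0.769415
r_corrected = 0.4159

0.4159


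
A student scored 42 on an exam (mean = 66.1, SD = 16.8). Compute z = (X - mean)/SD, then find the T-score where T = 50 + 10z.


z = (X - mean) / SD = (42 - 66.1) / 16.8
z = -24.1 / 16.8
z = -1.4345
T-score = T = 50 + 10z
Carry z at full precision (z = -24.1 / 16.8) into the conversion:
T-score = 50 + 10 * (-24.1 / 16.8) = 50 + -241 / 16.8
T-score = 50 + -14.3452
T-score = 35.6548

35.6548


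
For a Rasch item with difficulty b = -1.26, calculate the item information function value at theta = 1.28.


P = 1/(1+exp(-(1.28--1.26))) = 0.9269
I = P*(1-P) = 0.9269 * 0.0731
I = 0.0678

0.0678


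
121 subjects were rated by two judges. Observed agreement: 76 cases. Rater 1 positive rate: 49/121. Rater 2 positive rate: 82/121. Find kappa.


P_o = 76/121 = 0.628099
P_e = (49*82 + 72*39) / 14641 = 0.466225
kappa = (P_o - P_e) / (1 - P_e)
kappa = (0.628099 - 0.466225) / (1 - 0.466225)
kappa = 0.3033

0.3033


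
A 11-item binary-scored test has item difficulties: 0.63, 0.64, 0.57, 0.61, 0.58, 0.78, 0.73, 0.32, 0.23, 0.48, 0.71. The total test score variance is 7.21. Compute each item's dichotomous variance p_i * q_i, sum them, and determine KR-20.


For each item, compute p_i * q_i:
  Item 1: 0.63 * 0.37 = 0.2331
  Item 2: 0.64 * 0.36 = 0.2304
  Item 3: 0.57 * 0.43 = 0.2451
  Item 4: 0.61 * 0.39 = 0.2379
  Item 5: 0.58 * 0.42 = 0.2436
  Item 6: 0.78 * 0.22 = 0.1716
  Item 7: 0.73 * 0.27 = 0.1971
  Item 8: 0.32 * 0.68 = 0.2176
  Item 9: 0.23 * 0.77 = 0.1771
  Item 10: 0.48 * 0.52 = 0.2496
  Item 11: 0.71 * 0.29 = 0.2059
Sum(p_i * q_i) = 0.2331 + 0.2304 + 0.2451 + 0.2379 + 0.2436 + 0.1716 + 0.1971 + 0.2176 + 0.1771 + 0.2496 + 0.2059 = 2.409
KR-20 = (k/(k-1)) * (1 - Sum(p_i*q_i) / Var_total)
= (11/10) * (1 - 2.409/7.21)
= 1.1 * 0.6659
KR-20 = 0.7325

0.7325


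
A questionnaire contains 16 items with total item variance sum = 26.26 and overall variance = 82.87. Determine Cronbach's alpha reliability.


alpha = (k/(k-1)) * (1 - sum(si^2)/s_total^2)
= (16/15) * (1 - 26.26/82.87)
alpha = 0.7287

0.7287


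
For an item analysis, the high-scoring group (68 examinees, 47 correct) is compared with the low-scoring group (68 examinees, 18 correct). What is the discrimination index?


p_upper = 47/68 = 0.6912
p_lower = 18/68 = 0.2647
D = 0.6912 - 0.2647 = 0.4265

0.4265


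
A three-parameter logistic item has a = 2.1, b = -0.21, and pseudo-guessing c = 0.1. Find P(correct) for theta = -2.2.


logit = 2.1*(-2.2 - -0.21) = -4.179
P* = 1/(1 + exp(--4.179)) = 0.0151
P = 0.1 + (1 - 0.1) * 0.0151
P = 0.1136

0.1136


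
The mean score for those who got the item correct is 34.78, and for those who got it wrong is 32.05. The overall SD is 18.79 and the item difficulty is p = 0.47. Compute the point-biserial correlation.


q = 1 - p = 0.53
rpb = ((M1 - M0) / SD) * sqrt(p * q)
rpb = ((34.78 - 32.05) / 18.79) * sqrt(0.47 * 0.53)
rpb = 0.0725

0.0725


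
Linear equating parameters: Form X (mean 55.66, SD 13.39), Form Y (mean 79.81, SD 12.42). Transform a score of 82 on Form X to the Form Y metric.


slope = SD_Y / SD_X = 12.42 / 13.39 ~ 0.9276
intercept = mean_Y - slope * mean_X = 79.81 - (12.42 / 13.39) * 55.66 ~ 28.1821
Y = slope * X + intercept. To avoid rounding drift from the rounded slope/intercept, evaluate the equivalent form Y = mean_Y + SD_Y * (X - mean_X) / SD_X at full precision:
Y = 79.81 + 12.42 * (82 - 55.66) / 13.39
Y = 79.81 + 12.42 * 26.34 / 13.39
Y = 79.81 + 327.1428 / 13.39
Y = 79.81 + 24.4319
Y = 104.2419

104.2419


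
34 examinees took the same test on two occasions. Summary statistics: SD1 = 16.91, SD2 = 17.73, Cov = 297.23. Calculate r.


r = cov(X,Y) / (SD_X * SD_Y)
r = 297.23 / (16.91 * 17.73)
r = 297.23 / 299.8143
r = 0.9914

0.9914


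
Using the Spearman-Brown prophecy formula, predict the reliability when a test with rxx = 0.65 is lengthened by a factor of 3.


r_new = (n * rxx) / (1 + (n-1) * rxx)
r_new = (3 * 0.65) / (1 + 2 * 0.65)
r_new = 1.95 / 2.3
r_new = 0.8478

0.8478


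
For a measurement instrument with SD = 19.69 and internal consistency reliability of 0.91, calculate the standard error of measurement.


SEM = SD * sqrt(1 - rxx)
SEM = 19.69 * sqrt(1 - 0.91)
SEM = 19.69 * sqrt(0.09) = 19.69 * 0.3
SEM = 5.907

5.907


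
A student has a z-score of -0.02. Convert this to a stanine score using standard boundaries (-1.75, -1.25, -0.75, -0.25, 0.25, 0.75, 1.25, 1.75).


Stanine boundaries: [-1.75, -1.25, -0.75, -0.25, 0.25, 0.75, 1.25, 1.75]
z = -0.02
Check each boundary:
  z >= -1.75 -> could be stanine 2
  z >= -1.25 -> could be stanine 3
  z >= -0.75 -> could be stanine 4
  z >= -0.25 -> could be stanine 5
  z < 0.25
  z < 0.75
  z < 1.25
  z < 1.75
Highest qualifying boundary gives stanine = 5

5


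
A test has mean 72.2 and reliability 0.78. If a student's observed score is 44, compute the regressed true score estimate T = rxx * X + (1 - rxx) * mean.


T_est = rxx * X + (1 - rxx) * mean
T_est = 0.78 * 44 + 0.22 * 72.2
T_est = 34.32 + 15.884
T_est = 50.204

50.204


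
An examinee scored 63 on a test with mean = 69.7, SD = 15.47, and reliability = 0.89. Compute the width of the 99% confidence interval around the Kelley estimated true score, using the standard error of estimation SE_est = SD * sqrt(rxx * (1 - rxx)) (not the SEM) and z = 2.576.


True score estimate = 0.89*63 + 0.11*69.7 = 63.737
SE_est = SD * sqrt(rxx * (1 - rxx)) = 15.47 * sqrt(0.89 * 0.11) = 15.47 * sqrt(0.0979) = 4.840405
CI = T_est +/- z * SE_est, so width = 2 * z * SE_est = 2 * 2.576 * 4.840405
Width = 24.9378

24.9378


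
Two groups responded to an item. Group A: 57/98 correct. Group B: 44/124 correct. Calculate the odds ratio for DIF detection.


Odds_A = 57/41 = 1.3902
Odds_B = 44/80 = 0.55
OR = Odds_A / Odds_B = 1.3902 / 0.55
Exactly, OR = (57 * 80) / (41 * 44) = 4560 / 1804
OR = 2.5277

2.5277


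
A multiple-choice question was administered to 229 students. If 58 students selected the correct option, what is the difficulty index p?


Item difficulty p = number correct / total examinees
p = 58 / 229
p = 0.2533

0.2533


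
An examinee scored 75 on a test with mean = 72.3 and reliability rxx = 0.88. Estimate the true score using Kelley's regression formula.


T_est = rxx * X + (1 - rxx) * mean
T_est = 0.88 * 75 + 0.12 * 72.3
T_est = 66.0 + 8.676
T_est = 74.676

74.676


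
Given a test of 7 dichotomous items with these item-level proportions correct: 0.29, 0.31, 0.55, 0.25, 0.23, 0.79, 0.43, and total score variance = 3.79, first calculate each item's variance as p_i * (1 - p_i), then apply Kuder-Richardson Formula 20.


For each item, compute p_i * q_i:
  Item 1: 0.29 * 0.71 = 0.2059
  Item 2: 0.31 * 0.69 = 0.2139
  Item 3: 0.55 * 0.45 = 0.2475
  Item 4: 0.25 * 0.75 = 0.1875
  Item 5: 0.23 * 0.77 = 0.1771
  Item 6: 0.79 * 0.21 = 0.1659
  Item 7: 0.43 * 0.57 = 0.2451
Sum(p_i * q_i) = 0.2059 + 0.2139 + 0.2475 + 0.1875 + 0.1771 + 0.1659 + 0.2451 = 1.4429
KR-20 = (k/(k-1)) * (1 - Sum(p_i*q_i) / Var_total)
= (7/6) * (1 - 1.4429/3.79)
= 1.1667 * 0.6193
KR-20 = 0.7225

0.7225


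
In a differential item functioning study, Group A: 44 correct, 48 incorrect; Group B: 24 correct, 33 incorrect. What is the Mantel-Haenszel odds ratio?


Odds_A = 44/48 = 0.9167
Odds_B = 24/33 = 0.7273
OR = Odds_A / Odds_B = 0.9167 / 0.7273
Exactly, OR = (44 * 33) / (48 * 24) = 1452 / 1152
OR = 1.2604

1.2604


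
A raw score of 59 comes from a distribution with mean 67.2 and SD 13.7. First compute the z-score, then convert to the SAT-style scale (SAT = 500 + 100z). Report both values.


z = (X - mean) / SD = (59 - 67.2) / 13.7
z = -8.2 / 13.7
z = -0.5985
SAT-scale = SAT = 500 + 100z
Carry z at full precision (z = -8.2 / 13.7) into the conversion:
SAT-scale = 500 + 100 * (-8.2 / 13.7) = 500 + -820 / 13.7
SAT-scale = 500 + -59.854
SAT-scale = 440.146

440.146


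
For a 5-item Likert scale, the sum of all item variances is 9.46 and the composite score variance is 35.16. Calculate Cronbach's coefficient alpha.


alpha = (k/(k-1)) * (1 - sum(si^2)/s_total^2)
= (5/4) * (1 - 9.46/35.16)
alpha = 0.9137

0.9137


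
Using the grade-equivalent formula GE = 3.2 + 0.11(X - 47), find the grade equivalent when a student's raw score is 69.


raw - median = 69 - 47 = 22
slope * diff = 0.11 * 22 = 2.42
GE = 3.2 + 2.42
GE = 5.62

5.62


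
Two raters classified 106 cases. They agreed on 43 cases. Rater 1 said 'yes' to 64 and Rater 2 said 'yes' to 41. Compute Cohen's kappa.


P_o = 43/106 = 0.40566
P_e = (64*41 + 42*65) / 11236 = 0.476504
kappa = (P_o - P_e) / (1 - P_e)
kappa = (0.40566 - 0.476504) / (1 - 0.476504)
kappa = -0.1353

-0.1353


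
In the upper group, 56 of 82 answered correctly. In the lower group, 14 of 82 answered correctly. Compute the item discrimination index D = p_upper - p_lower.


p_upper = 56/82 = 0.6829
p_lower = 14/82 = 0.1707
D = 0.6829 - 0.1707 = 0.5122

0.5122


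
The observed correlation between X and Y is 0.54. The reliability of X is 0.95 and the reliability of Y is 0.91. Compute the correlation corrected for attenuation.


r_corrected = rxy / sqrt(rxx * ryy)
= 0.54 / sqrt(0.95 * 0.91)
= 0.54 / sqrt(0.8645)
= 0.54 / 0.929785
r_corrected = 0.5808

0.5808


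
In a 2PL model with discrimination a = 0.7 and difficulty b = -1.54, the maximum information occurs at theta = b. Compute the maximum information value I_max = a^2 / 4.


For 2PL, max info at theta = b = -1.54
I_max = a^2 / 4 = 0.7^2 / 4
= 0.49 / 4
I_max = 0.1225

0.1225


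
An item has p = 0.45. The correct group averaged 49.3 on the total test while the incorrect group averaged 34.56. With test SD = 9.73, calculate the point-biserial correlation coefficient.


q = 1 - p = 0.55
rpb = ((M1 - M0) / SD) * sqrt(p * q)
rpb = ((49.3 - 34.56) / 9.73) * sqrt(0.45 * 0.55)
rpb = 0.7537

0.7537


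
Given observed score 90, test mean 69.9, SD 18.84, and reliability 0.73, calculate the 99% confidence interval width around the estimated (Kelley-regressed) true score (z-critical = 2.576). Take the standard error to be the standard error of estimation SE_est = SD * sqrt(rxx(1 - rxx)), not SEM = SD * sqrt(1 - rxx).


True score estimate = 0.73*90 + 0.27*69.9 = 84.573
SE_est = SD * sqrt(rxx * (1 - rxx)) = 18.84 * sqrt(0.73 * 0.27) = 18.84 * sqrt(0.1971) = 8.364196
CI = T_est +/- z * SE_est, so width = 2 * z * SE_est = 2 * 2.576 * 8.364196
Width = 43.0923

43.0923


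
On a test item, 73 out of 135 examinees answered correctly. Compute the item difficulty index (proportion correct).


Item difficulty p = number correct / total examinees
p = 73 / 135
p = 0.5407

0.5407


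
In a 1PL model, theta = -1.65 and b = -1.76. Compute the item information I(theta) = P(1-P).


P = 1/(1+exp(-(-1.65--1.76))) = 0.5275
I = P*(1-P) = 0.5275 * 0.4725
I = 0.2492

0.2492


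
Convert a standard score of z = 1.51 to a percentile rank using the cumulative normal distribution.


CDF(z) = 0.5 * (1 + erf(z/sqrt(2)))
erf(1.0677) = 0.869
CDF = 0.9345
Percentile rank = 0.9345 * 100 = 93.45

93.45


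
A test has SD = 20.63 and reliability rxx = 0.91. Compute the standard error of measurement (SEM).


SEM = SD * sqrt(1 - rxx)
SEM = 20.63 * sqrt(1 - 0.91)
SEM = 20.63 * sqrt(0.09) = 20.63 * 0.3
SEM = 6.189

6.189


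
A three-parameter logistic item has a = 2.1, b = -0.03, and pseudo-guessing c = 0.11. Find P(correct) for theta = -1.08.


logit = 2.1*(-1.08 - -0.03) = -2.205
P* = 1/(1 + exp(--2.205)) = 0.0993
P = 0.11 + (1 - 0.11) * 0.0993
P = 0.1984

0.1984


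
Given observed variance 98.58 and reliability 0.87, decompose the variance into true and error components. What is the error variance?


var_true = rxx * var_obs = 0.87 * 98.58 = 85.7646
var_error = var_obs - var_true
var_error = 98.58 - 85.7646
var_error = 12.8154

12.8154


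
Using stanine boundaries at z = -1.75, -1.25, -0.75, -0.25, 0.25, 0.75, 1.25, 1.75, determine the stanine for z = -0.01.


Stanine boundaries: [-1.75, -1.25, -0.75, -0.25, 0.25, 0.75, 1.25, 1.75]
z = -0.01
Check each boundary:
  z >= -1.75 -> could be stanine 2
  z >= -1.25 -> could be stanine 3
  z >= -0.75 -> could be stanine 4
  z >= -0.25 -> could be stanine 5
  z < 0.25
  z < 0.75
  z < 1.25
  z < 1.75
Highest qualifying boundary gives stanine = 5

5


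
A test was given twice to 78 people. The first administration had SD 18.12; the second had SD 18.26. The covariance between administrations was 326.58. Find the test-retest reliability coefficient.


r = cov(X,Y) / (SD_X * SD_Y)
r = 326.58 / (18.12 * 18.26)
r = 326.58 / 330.8712
r = 0.987

0.987


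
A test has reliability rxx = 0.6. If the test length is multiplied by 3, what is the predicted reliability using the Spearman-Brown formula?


r_new = (n * rxx) / (1 + (n-1) * rxx)
r_new = (3 * 0.6) / (1 + 2 * 0.6)
r_new = 1.8 / 2.2
r_new = 0.8182

0.8182


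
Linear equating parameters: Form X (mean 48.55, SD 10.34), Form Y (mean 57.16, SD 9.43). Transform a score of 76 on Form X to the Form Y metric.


slope = SD_Y / SD_X = 9.43 / 10.34 ~ 0.912
intercept = mean_Y - slope * mean_X = 57.16 - (9.43 / 10.34) * 48.55 ~ 12.8828
Y = slope * X + intercept. To avoid rounding drift from the rounded slope/intercept, evaluate the equivalent form Y = mean_Y + SD_Y * (X - mean_X) / SD_X at full precision:
Y = 57.16 + 9.43 * (76 - 48.55) / 10.34
Y = 57.16 + 9.43 * 27.45 / 10.34
Y = 57.16 + 258.8535 / 10.34
Y = 57.16 + 25.0342
Y = 82.1942

82.1942


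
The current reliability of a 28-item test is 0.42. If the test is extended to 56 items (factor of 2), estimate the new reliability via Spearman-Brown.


r_new = (n * rxx) / (1 + (n-1) * rxx)
r_new = (2 * 0.42) / (1 + 1 * 0.42)
r_new = 0.84 / 1.42
r_new = 0.5915

0.5915


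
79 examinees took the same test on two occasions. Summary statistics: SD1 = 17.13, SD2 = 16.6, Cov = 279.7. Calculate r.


r = cov(X,Y) / (SD_X * SD_Y)
r = 279.7 / (17.13 * 16.6)
r = 279.7 / 284.358
r = 0.9836

0.9836


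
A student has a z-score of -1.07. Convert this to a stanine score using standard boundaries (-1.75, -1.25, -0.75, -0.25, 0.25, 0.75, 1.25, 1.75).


Stanine boundaries: [-1.75, -1.25, -0.75, -0.25, 0.25, 0.75, 1.25, 1.75]
z = -1.07
Check each boundary:
  z >= -1.75 -> could be stanine 2
  z >= -1.25 -> could be stanine 3
  z < -0.75
  z < -0.25
  z < 0.25
  z < 0.75
  z < 1.25
  z < 1.75
Highest qualifying boundary gives stanine = 3

3


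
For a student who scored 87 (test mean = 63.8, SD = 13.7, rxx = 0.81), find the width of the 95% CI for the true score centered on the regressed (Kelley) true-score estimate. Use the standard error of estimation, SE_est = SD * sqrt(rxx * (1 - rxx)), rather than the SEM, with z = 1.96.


True score estimate = 0.81*87 + 0.19*63.8 = 82.592
SE_est = SD * sqrt(rxx * (1 - rxx)) = 13.7 * sqrt(0.81 * 0.19) = 13.7 * sqrt(0.1539) = 5.374522
CI = T_est +/- z * SE_est, so width = 2 * z * SE_est = 2 * 1.96 * 5.374522
Width = 21.0681

21.0681


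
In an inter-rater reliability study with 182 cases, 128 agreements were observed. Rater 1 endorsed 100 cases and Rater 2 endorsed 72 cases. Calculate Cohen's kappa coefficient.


P_o = 128/182 = 0.703297
P_e = (100*72 + 82*110) / 33124 = 0.489675
kappa = (P_o - P_e) / (1 - P_e)
kappa = (0.703297 - 0.489675) / (1 - 0.489675)
kappa = 0.4186

0.4186


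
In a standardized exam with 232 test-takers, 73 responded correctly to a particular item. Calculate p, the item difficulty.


Item difficulty p = number correct / total examinees
p = 73 / 232
p = 0.3147

0.3147


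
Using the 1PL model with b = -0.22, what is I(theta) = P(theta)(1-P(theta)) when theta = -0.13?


P = 1/(1+exp(-(-0.13--0.22))) = 0.5225
I = P*(1-P) = 0.5225 * 0.4775
I = 0.2495

0.2495


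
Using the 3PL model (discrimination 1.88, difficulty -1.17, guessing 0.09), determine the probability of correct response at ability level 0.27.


logit = 1.88*(0.27 - -1.17) = 2.7072
P* = 1/(1 + exp(-2.7072)) = 0.9375
P = 0.09 + (1 - 0.09) * 0.9375
P = 0.9431

0.9431


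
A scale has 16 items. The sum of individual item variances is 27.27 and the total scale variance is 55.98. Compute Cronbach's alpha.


alpha = (k/(k-1)) * (1 - sum(si^2)/s_total^2)
= (16/15) * (1 - 27.27/55.98)
alpha = 0.5471

0.5471


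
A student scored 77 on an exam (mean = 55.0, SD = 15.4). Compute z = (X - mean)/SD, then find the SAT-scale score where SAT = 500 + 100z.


z = (X - mean) / SD = (77 - 55.0) / 15.4
z = 22.0 / 15.4
z = 1.4286
SAT-scale = SAT = 500 + 100z
Carry z at full precision (z = 22.0 / 15.4) into the conversion:
SAT-scale = 500 + 100 * (22.0 / 15.4) = 500 + 2200 / 15.4
SAT-scale = 500 + 142.8571
SAT-scale = 642.8571

642.8571


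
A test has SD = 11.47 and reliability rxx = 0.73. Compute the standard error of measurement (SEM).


SEM = SD * sqrt(1 - rxx)
SEM = 11.47 * sqrt(1 - 0.73)
SEM = 11.47 * sqrt(0.27) = 11.47 * 0.519615
SEM = 5.96

5.96


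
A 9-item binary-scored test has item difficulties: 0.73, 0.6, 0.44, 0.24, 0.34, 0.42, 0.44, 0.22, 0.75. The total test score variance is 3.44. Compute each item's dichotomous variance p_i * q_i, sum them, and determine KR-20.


For each item, compute p_i * q_i:
  Item 1: 0.73 * 0.27 = 0.1971
  Item 2: 0.6 * 0.4 = 0.24
  Item 3: 0.44 * 0.56 = 0.2464
  Item 4: 0.24 * 0.76 = 0.1824
  Item 5: 0.34 * 0.66 = 0.2244
  Item 6: 0.42 * 0.58 = 0.2436
  Item 7: 0.44 * 0.56 = 0.2464
  Item 8: 0.22 * 0.78 = 0.1716
  Item 9: 0.75 * 0.25 = 0.1875
Sum(p_i * q_i) = 0.1971 + 0.24 + 0.2464 + 0.1824 + 0.2244 + 0.2436 + 0.2464 + 0.1716 + 0.1875 = 1.9394
KR-20 = (k/(k-1)) * (1 - Sum(p_i*q_i) / Var_total)
= (9/8) * (1 - 1.9394/3.44)
= 1.125 * 0.4362
KR-20 = 0.4907

0.4907


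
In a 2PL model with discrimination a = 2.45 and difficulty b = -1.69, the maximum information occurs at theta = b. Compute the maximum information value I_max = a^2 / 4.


For 2PL, max info at theta = b = -1.69
I_max = a^2 / 4 = 2.45^2 / 4
= 6.0025 / 4
I_max = 1.5006

1.5006


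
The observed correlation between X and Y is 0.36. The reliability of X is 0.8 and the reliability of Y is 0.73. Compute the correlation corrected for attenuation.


r_corrected = rxy / sqrt(rxx * ryy)
= 0.36 / sqrt(0.8 * 0.73)
= 0.36 / sqrt(0.584)
= 0.36 / 0.764199
r_corrected = 0.4711

0.4711


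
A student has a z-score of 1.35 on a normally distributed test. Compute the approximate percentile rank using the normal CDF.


CDF(z) = 0.5 * (1 + erf(z/sqrt(2)))
erf(0.9546) = 0.823
CDF = 0.9115
Percentile rank = 0.9115 * 100 = 91.15

91.15


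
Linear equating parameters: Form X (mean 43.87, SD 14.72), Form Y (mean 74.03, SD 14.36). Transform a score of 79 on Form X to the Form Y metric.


slope = SD_Y / SD_X = 14.36 / 14.72 ~ 0.9755
intercept = mean_Y - slope * mean_X = 74.03 - (14.36 / 14.72) * 43.87 ~ 31.2329
Y = slope * X + intercept. To avoid rounding drift from the rounded slope/intercept, evaluate the equivalent form Y = mean_Y + SD_Y * (X - mean_X) / SD_X at full precision:
Y = 74.03 + 14.36 * (79 - 43.87) / 14.72
Y = 74.03 + 14.36 * 35.13 / 14.72
Y = 74.03 + 504.4668 / 14.72
Y = 74.03 + 34.2708
Y = 108.3008

108.3008


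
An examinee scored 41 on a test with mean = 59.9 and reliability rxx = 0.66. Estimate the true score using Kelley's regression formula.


T_est = rxx * X + (1 - rxx) * mean
T_est = 0.66 * 41 + 0.34 * 59.9
T_est = 27.06 + 20.366
T_est = 47.426

47.426


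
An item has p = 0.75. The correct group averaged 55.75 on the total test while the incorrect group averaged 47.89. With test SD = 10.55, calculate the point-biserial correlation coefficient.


q = 1 - p = 0.25
rpb = ((M1 - M0) / SD) * sqrt(p * q)
rpb = ((55.75 - 47.89) / 10.55) * sqrt(0.75 * 0.25)
rpb = 0.3226

0.3226


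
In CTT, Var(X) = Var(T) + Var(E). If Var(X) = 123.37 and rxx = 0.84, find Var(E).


var_true = rxx * var_obs = 0.84 * 123.37 = 103.6308
var_error = var_obs - var_true
var_error = 123.37 - 103.6308
var_error = 19.7392

19.7392


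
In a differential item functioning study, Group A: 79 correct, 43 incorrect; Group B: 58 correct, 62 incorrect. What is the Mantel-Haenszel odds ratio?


Odds_A = 79/43 = 1.8372
Odds_B = 58/62 = 0.9355
OR = Odds_A / Odds_B = 1.8372 / 0.9355
Exactly, OR = (79 * 62) / (43 * 58) = 4898 / 2494
OR = 1.9639

1.9639


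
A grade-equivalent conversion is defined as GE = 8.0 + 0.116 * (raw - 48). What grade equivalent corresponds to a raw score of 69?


raw - median = 69 - 48 = 21
slope * diff = 0.116 * 21 = 2.436
GE = 8.0 + 2.436
GE = 10.436

10.436


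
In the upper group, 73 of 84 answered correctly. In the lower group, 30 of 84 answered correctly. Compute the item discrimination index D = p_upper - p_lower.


p_upper = 73/84 = 0.869
p_lower = 30/84 = 0.3571
D = 0.869 - 0.3571 = 0.5119

0.5119


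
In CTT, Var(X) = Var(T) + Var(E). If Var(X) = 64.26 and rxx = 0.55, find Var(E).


var_true = rxx * var_obs = 0.55 * 64.26 = 35.343
var_error = var_obs - var_true
var_error = 64.26 - 35.343
var_error = 28.917

28.917


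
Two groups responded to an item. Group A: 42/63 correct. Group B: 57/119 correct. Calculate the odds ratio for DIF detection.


Odds_A = 42/21 = 2.0
Odds_B = 57/62 = 0.9194
OR = Odds_A / Odds_B = 2.0 / 0.9194
Exactly, OR = (42 * 62) / (21 * 57) = 2604 / 1197
OR = 2.1754

2.1754


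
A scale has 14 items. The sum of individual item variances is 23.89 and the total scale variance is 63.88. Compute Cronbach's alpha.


alpha = (k/(k-1)) * (1 - sum(si^2)/s_total^2)
= (14/13) * (1 - 23.89/63.88)
alpha = 0.6742

0.6742


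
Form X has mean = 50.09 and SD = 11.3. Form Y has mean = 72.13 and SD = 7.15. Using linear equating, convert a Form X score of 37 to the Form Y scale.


slope = SD_Y / SD_X = 7.15 / 11.3 ~ 0.6327
intercept = mean_Y - slope * mean_X = 72.13 - (7.15 / 11.3) * 50.09 ~ 40.4359
Y = slope * X + intercept. To avoid rounding drift from the rounded slope/intercept, evaluate the equivalent form Y = mean_Y + SD_Y * (X - mean_X) / SD_X at full precision:
Y = 72.13 + 7.15 * (37 - 50.09) / 11.3
Y = 72.13 - 7.15 * 13.09 / 11.3
Y = 72.13 - 93.5935 / 11.3
Y = 72.13 - 8.2826
Y = 63.8474

63.8474


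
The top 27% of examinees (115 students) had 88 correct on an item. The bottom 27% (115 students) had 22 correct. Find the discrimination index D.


p_upper = 88/115 = 0.7652
p_lower = 22/115 = 0.1913
D = 0.7652 - 0.1913 = 0.5739

0.5739


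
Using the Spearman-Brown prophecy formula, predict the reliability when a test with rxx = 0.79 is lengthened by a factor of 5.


r_new = (n * rxx) / (1 + (n-1) * rxx)
r_new = (5 * 0.79) / (1 + 4 * 0.79)
r_new = 3.95 / 4.16
r_new = 0.9495

0.9495


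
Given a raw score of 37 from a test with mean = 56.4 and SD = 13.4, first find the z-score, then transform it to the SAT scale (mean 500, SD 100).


z = (X - mean) / SD = (37 - 56.4) / 13.4
z = -19.4 / 13.4
z = -1.4478
SAT-scale = SAT = 500 + 100z
Carry z at full precision (z = -19.4 / 13.4) into the conversion:
SAT-scale = 500 + 100 * (-19.4 / 13.4) = 500 + -1940 / 13.4
SAT-scale = 500 + -144.7761
SAT-scale = 355.2239

355.2239


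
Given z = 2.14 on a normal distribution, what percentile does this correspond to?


CDF(z) = 0.5 * (1 + erf(z/sqrt(2)))
erf(1.5132) = 0.9676
CDF = 0.9838
Percentile rank = 0.9838 * 100 = 98.38

98.38


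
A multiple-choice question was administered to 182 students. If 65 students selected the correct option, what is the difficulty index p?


Item difficulty p = number correct / total examinees
p = 65 / 182
p = 0.3571

0.3571


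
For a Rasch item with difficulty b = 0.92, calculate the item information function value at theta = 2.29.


P = 1/(1+exp(-(2.29-0.92))) = 0.7974
I = P*(1-P) = 0.7974 * 0.2026
I = 0.1616

0.1616


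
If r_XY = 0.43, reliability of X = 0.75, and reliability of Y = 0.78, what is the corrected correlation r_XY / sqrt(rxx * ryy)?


r_corrected = rxy / sqrt(rxx * ryy)
= 0.43 / sqrt(0.75 * 0.78)
= 0.43 / sqrt(0.585)
= 0.43 / 0.764853
r_corrected = 0.5622

0.5622


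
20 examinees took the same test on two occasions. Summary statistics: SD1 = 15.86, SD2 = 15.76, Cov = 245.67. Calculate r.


r = cov(X,Y) / (SD_X * SD_Y)
r = 245.67 / (15.86 * 15.76)
r = 245.67 / 249.9536
r = 0.9829

0.9829


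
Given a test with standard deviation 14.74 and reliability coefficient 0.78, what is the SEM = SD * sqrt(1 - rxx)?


SEM = SD * sqrt(1 - rxx)
SEM = 14.74 * sqrt(1 - 0.78)
SEM = 14.74 * sqrt(0.22) = 14.74 * 0.469042
SEM = 6.9137

6.9137


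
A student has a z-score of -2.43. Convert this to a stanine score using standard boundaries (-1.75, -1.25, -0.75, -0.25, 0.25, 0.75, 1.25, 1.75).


Stanine boundaries: [-1.75, -1.25, -0.75, -0.25, 0.25, 0.75, 1.25, 1.75]
z = -2.43
Check each boundary:
  z < -1.75
  z < -1.25
  z < -0.75
  z < -0.25
  z < 0.25
  z < 0.75
  z < 1.25
  z < 1.75
Highest qualifying boundary gives stanine = 1

1


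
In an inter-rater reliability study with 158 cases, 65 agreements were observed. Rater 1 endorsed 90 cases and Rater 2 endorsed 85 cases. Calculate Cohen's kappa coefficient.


P_o = 65/158 = 0.411392
P_e = (90*85 + 68*73) / 24964 = 0.505288
kappa = (P_o - P_e) / (1 - P_e)
kappa = (0.411392 - 0.505288) / (1 - 0.505288)
kappa = -0.1898

-0.1898


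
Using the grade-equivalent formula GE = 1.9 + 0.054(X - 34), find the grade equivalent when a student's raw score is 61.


raw - median = 61 - 34 = 27
slope * diff = 0.054 * 27 = 1.458
GE = 1.9 + 1.458
GE = 3.358

3.358


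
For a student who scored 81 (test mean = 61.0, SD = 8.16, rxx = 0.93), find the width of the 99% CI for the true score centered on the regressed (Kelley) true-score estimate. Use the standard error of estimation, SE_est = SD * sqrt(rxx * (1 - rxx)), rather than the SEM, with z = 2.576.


True score estimate = 0.93*81 + 0.07*61.0 = 79.6
SE_est = SD * sqrt(rxx * (1 - rxx)) = 8.16 * sqrt(0.93 * 0.07) = 8.16 * sqrt(0.0651) = 2.082
CI = T_est +/- z * SE_est, so width = 2 * z * SE_est = 2 * 2.576 * 2.082
Width = 10.7265

10.7265


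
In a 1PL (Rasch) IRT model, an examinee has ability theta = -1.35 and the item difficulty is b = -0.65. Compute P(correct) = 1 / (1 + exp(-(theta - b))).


theta - b = -1.35 - -0.65 = -0.7
exp(-(theta - b)) = exp(0.7) = 2.0138
P = 1 / (1 + 2.0138)
P = 0.3318

0.3318


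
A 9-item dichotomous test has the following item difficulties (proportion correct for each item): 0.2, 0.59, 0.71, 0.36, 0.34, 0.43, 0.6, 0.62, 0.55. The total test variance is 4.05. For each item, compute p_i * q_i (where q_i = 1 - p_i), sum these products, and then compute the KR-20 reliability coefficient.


For each item, compute p_i * q_i:
  Item 1: 0.2 * 0.8 = 0.16
  Item 2: 0.59 * 0.41 = 0.2419
  Item 3: 0.71 * 0.29 = 0.2059
  Item 4: 0.36 * 0.64 = 0.2304
  Item 5: 0.34 * 0.66 = 0.2244
  Item 6: 0.43 * 0.57 = 0.2451
  Item 7: 0.6 * 0.4 = 0.24
  Item 8: 0.62 * 0.38 = 0.2356
  Item 9: 0.55 * 0.45 = 0.2475
Sum(p_i * q_i) = 0.16 + 0.2419 + 0.2059 + 0.2304 + 0.2244 + 0.2451 + 0.24 + 0.2356 + 0.2475 = 2.0308
KR-20 = (k/(k-1)) * (1 - Sum(p_i*q_i) / Var_total)
= (9/8) * (1 - 2.0308/4.05)
= 1.125 * 0.4986
KR-20 = 0.5609

0.5609


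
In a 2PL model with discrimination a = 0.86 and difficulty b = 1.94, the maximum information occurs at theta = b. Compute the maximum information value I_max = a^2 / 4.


For 2PL, max info at theta = b = 1.94
I_max = a^2 / 4 = 0.86^2 / 4
= 0.7396 / 4
I_max = 0.1849

0.1849


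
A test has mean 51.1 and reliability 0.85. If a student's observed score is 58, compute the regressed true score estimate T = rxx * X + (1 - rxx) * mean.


T_est = rxx * X + (1 - rxx) * mean
T_est = 0.85 * 58 + 0.15 * 51.1
T_est = 49.3 + 7.665
T_est = 56.965

56.965


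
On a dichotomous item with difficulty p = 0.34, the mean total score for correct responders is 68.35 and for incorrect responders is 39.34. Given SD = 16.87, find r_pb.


q = 1 - p = 0.66
rpb = ((M1 - M0) / SD) * sqrt(p * q)
rpb = ((68.35 - 39.34) / 16.87) * sqrt(0.34 * 0.66)
rpb = 0.8146

0.8146


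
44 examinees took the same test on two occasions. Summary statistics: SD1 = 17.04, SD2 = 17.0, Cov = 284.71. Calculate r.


r = cov(X,Y) / (SD_X * SD_Y)
r = 284.71 / (17.04 * 17.0)
r = 284.71 / 289.68
r = 0.9828

0.9828


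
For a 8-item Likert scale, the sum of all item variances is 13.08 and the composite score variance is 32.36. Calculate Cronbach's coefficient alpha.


alpha = (k/(k-1)) * (1 - sum(si^2)/s_total^2)
= (8/7) * (1 - 13.08/32.36)
alpha = 0.6809

0.6809


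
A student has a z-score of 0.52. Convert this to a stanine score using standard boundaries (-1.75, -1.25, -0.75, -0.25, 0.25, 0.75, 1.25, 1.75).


Stanine boundaries: [-1.75, -1.25, -0.75, -0.25, 0.25, 0.75, 1.25, 1.75]
z = 0.52
Check each boundary:
  z >= -1.75 -> could be stanine 2
  z >= -1.25 -> could be stanine 3
  z >= -0.75 -> could be stanine 4
  z >= -0.25 -> could be stanine 5
  z >= 0.25 -> could be stanine 6
  z < 0.75
  z < 1.25
  z < 1.75
Highest qualifying boundary gives stanine = 6

6


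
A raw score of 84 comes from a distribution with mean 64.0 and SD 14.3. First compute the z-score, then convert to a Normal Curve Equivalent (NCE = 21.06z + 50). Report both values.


z = (X - mean) / SD = (84 - 64.0) / 14.3
z = 20.0 / 14.3
z = 1.3986
NCE = NCE = 21.06z + 50
Carry z at full precision (z = 20.0 / 14.3) into the conversion:
NCE = 21.06 * (20.0 / 14.3) + 50 = 421.2 / 14.3 + 50
NCE = 29.4545 + 50
NCE = 79.4545

79.4545


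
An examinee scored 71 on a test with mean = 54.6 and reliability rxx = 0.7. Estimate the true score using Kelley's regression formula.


T_est = rxx * X + (1 - rxx) * mean
T_est = 0.7 * 71 + 0.3 * 54.6
T_est = 49.7 + 16.38
T_est = 66.08

66.08


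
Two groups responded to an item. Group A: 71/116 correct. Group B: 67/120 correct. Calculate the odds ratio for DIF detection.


Odds_A = 71/45 = 1.5778
Odds_B = 67/53 = 1.2642
OR = Odds_A / Odds_B = 1.5778 / 1.2642
Exactly, OR = (71 * 53) / (45 * 67) = 3763 / 3015
OR = 1.2481

1.2481


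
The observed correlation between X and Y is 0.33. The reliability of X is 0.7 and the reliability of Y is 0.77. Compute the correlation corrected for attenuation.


r_corrected = rxy / sqrt(rxx * ryy)
= 0.33 / sqrt(0.7 * 0.77)
= 0.33 / sqrt(0.539)
= 0.33 / 0.734166
r_corrected = 0.4495

0.4495


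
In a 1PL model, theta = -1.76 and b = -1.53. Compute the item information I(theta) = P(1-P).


P = 1/(1+exp(-(-1.76--1.53))) = 0.4428
I = P*(1-P) = 0.4428 * 0.5572
I = 0.2467

0.2467


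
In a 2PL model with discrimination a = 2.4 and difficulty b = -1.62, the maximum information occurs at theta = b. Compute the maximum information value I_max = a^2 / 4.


For 2PL, max info at theta = b = -1.62
I_max = a^2 / 4 = 2.4^2 / 4
= 5.76 / 4
I_max = 1.44

1.44


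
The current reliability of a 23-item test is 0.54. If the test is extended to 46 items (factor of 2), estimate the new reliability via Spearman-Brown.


r_new = (n * rxx) / (1 + (n-1) * rxx)
r_new = (2 * 0.54) / (1 + 1 * 0.54)
r_new = 1.08 / 1.54
r_new = 0.7013

0.7013


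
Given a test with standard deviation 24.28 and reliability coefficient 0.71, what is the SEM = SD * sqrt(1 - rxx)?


SEM = SD * sqrt(1 - rxx)
SEM = 24.28 * sqrt(1 - 0.71)
SEM = 24.28 * sqrt(0.29) = 24.28 * 0.538516
SEM = 13.0752

13.0752


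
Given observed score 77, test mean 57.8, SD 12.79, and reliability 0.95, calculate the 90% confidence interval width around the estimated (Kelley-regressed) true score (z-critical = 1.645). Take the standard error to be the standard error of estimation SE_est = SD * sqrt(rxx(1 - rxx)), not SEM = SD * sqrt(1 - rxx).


True score estimate = 0.95*77 + 0.05*57.8 = 76.04
SE_est = SD * sqrt(rxx * (1 - rxx)) = 12.79 * sqrt(0.95 * 0.05) = 12.79 * sqrt(0.0475) = 2.787516
CI = T_est +/- z * SE_est, so width = 2 * z * SE_est = 2 * 1.645 * 2.787516
Width = 9.1709

9.1709


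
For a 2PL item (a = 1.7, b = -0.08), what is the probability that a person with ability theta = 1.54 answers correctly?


a*(theta - b) = 1.7 * (1.54 - -0.08) = 2.754
exp(-2.754) = 0.0637
P = 1 / (1 + 0.0637)
P = 0.9401

0.9401


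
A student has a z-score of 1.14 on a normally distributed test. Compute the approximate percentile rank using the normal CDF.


CDF(z) = 0.5 * (1 + erf(z/sqrt(2)))
erf(0.8061) = 0.7457
CDF = 0.8729
Percentile rank = 0.8729 * 100 = 87.29

87.29


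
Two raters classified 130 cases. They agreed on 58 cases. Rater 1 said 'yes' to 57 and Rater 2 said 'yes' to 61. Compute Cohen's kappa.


P_o = 58/130 = 0.446154
P_e = (57*61 + 73*69) / 16900 = 0.503787
kappa = (P_o - P_e) / (1 - P_e)
kappa = (0.446154 - 0.503787) / (1 - 0.503787)
kappa = -0.1161

-0.1161


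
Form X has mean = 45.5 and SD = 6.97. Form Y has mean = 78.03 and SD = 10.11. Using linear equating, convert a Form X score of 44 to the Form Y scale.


slope = SD_Y / SD_X = 10.11 / 6.97 ~ 1.4505
intercept = mean_Y - slope * mean_X = 78.03 - (10.11 / 6.97) * 45.5 ~ 12.0322
Y = slope * X + intercept. To avoid rounding drift from the rounded slope/intercept, evaluate the equivalent form Y = mean_Y + SD_Y * (X - mean_X) / SD_X at full precision:
Y = 78.03 + 10.11 * (44 - 45.5) / 6.97
Y = 78.03 - 10.11 * 1.5 / 6.97
Y = 78.03 - 15.165 / 6.97
Y = 78.03 - 2.1758
Y = 75.8542

75.8542


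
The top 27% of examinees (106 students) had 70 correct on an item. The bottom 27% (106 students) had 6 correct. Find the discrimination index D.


p_upper = 70/106 = 0.6604
p_lower = 6/106 = 0.0566
D = 0.6604 - 0.0566 = 0.6038

0.6038


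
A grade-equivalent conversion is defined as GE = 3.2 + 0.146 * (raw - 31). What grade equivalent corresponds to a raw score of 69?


raw - median = 69 - 31 = 38
slope * diff = 0.146 * 38 = 5.548
GE = 3.2 + 5.548
GE = 8.748

8.748


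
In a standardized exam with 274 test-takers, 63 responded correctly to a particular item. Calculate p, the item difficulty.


Item difficulty p = number correct / total examinees
p = 63 / 274
p = 0.2299

0.2299


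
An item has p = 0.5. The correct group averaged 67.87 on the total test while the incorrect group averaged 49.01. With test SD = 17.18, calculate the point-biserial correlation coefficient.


q = 1 - p = 0.5
rpb = ((M1 - M0) / SD) * sqrt(p * q)
rpb = ((67.87 - 49.01) / 17.18) * sqrt(0.5 * 0.5)
rpb = 0.5489

0.5489


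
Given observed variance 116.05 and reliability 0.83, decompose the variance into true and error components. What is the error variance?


var_true = rxx * var_obs = 0.83 * 116.05 = 96.3215
var_error = var_obs - var_true
var_error = 116.05 - 96.3215
var_error = 19.7285

19.7285


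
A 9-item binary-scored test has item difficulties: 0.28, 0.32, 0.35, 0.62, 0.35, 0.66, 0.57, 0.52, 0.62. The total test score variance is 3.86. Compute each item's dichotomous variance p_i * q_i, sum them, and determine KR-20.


For each item, compute p_i * q_i:
  Item 1: 0.28 * 0.72 = 0.2016
  Item 2: 0.32 * 0.68 = 0.2176
  Item 3: 0.35 * 0.65 = 0.2275
  Item 4: 0.62 * 0.38 = 0.2356
  Item 5: 0.35 * 0.65 = 0.2275
  Item 6: 0.66 * 0.34 = 0.2244
  Item 7: 0.57 * 0.43 = 0.2451
  Item 8: 0.52 * 0.48 = 0.2496
  Item 9: 0.62 * 0.38 = 0.2356
Sum(p_i * q_i) = 0.2016 + 0.2176 + 0.2275 + 0.2356 + 0.2275 + 0.2244 + 0.2451 + 0.2496 + 0.2356 = 2.0645
KR-20 = (k/(k-1)) * (1 - Sum(p_i*q_i) / Var_total)
= (9/8) * (1 - 2.0645/3.86)
= 1.125 * 0.4652
KR-20 = 0.5233

0.5233
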